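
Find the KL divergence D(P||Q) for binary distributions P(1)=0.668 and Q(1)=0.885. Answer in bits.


KL = p*log2(p/q) + (1-p)*log2((1-p)/(1-q)) = 0.668*log2(0.668/0.885) + 0.332*log2(0.332/0.115) = 0.2367

0.2367 bits


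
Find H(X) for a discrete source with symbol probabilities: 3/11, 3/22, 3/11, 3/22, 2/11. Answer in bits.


H = -sum(p_i * log2(p_i)). Terms: -(3/11)*log2(3/11) = 0.511219; -(3/22)*log2(3/22) = 0.391973; -(3/11)*log2(3/11) = 0.511219; -(3/22)*log2(3/22) = 0.391973; -(2/11)*log2(2/11) = 0.447169. H = 0.511219 + 0.391973 + 0.511219 + 0.391973 + 0.447169 = 2.2536

2.2536 bits


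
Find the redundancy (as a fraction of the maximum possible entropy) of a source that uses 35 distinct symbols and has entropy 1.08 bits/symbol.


H_max = log2(K) = log2(35) = 5.1293 bits/symbol. Redundancy = 1 - H/H_max = 1 - 1.08/5.1293 = 1 - 0.2106 = 0.7894

0.7894


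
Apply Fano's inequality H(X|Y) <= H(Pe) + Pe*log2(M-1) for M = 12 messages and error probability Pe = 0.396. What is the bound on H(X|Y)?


H(Pe) = -Pe*log2(Pe) - (1-Pe)*log2(1-Pe) = -0.396*log2(0.396) - 0.604*log2(0.604) = 0.529225 + 0.439337 = 0.9686. Pe*log2(M-1) = 0.396*log2(11) = 1.369935. Bound = H(Pe) + Pe*log2(M-1) = 0.529225 + 0.439337 + 1.369935 = 2.3385

2.3385 bits


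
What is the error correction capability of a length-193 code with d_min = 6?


Correction capability = floor((d-1)/2) = floor((6-1)/2) = 2

2 errors


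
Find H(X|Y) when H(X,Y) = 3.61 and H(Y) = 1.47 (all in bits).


H(X|Y) = H(X,Y) - H(Y) = 3.61 - 1.47 = 2.14

2.14 bits


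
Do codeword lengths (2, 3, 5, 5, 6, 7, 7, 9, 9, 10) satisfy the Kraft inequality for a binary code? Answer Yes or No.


Kraft sum = sum(2^(-l_i)) = 0.4736, need <= 1. Result: satisfied (a binary prefix-free code with these lengths exists)

Yes


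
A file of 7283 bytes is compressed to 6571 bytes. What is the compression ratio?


Ratio = original / compressed = 7283 / 6571 = 1.1084

1.1084


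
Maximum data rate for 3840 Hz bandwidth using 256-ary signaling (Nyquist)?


Rate = 2 * B * log2(M) = 2 * 3840 * 8.0 = 61440.0

61440.0 bps


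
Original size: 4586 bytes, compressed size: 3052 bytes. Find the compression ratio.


Ratio = original / compressed = 4586 / 3052 = 1.5026

1.5026


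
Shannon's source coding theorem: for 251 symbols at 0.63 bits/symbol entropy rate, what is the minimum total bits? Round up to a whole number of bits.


Minimum bits >= n * H = 251 * 0.63 = 158.13, rounded up to a whole number of bits = 159

159 bits


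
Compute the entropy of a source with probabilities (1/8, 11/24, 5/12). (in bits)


H = -sum(p_i * log2(p_i)). Terms: -(1/8)*log2(1/8) = 0.375000; -(11/24)*log2(11/24) = 0.515868; -(5/12)*log2(5/12) = 0.526264. H = 0.375000 + 0.515868 + 0.526264 = 1.4171

1.4171 bits


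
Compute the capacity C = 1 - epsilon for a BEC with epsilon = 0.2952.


C = 1 - epsilon = 1 - 0.2952 = 0.7048

0.7048 bits


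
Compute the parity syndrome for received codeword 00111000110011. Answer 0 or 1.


Syndrome = XOR of all bits = 0 XOR 0 XOR 1 XOR 1 XOR 1 XOR 0 XOR 0 XOR 0 XOR 1 XOR 1 XOR 0 XOR 0 XOR 1 XOR 1 = 1

1


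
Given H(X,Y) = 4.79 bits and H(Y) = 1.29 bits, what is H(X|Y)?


H(X|Y) = H(X,Y) - H(Y) = 4.79 - 1.29 = 3.5

3.5 bits


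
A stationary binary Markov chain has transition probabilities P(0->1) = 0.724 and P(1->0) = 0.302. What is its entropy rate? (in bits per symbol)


Stationary distribution: pi_0 = p10/(p01+p10) = 0.2943, pi_1 = 0.7057. Entropy rate H' = pi_0*H(p01) + pi_1*H(p10) = 0.2943*0.8499 + 0.7057*0.8837 = 0.8738

0.8738 bits/symbol


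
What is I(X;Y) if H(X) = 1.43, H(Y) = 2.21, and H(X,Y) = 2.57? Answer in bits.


I(X;Y) = H(X) + H(Y) - H(X,Y) = 1.43 + 2.21 - 2.57 = 1.07

1.07 bits


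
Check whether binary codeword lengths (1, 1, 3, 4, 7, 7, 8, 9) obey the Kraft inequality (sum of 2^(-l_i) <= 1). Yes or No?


Kraft sum = sum(2^(-l_i)) = 1.209, need <= 1. Result: violated (a binary prefix-free code with these lengths cannot exist)

No


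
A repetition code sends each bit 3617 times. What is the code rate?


Rate = k/n = 1/3617

1/3617


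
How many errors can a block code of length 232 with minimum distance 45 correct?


Correction capability = floor((d-1)/2) = floor((45-1)/2) = 22

22 errors


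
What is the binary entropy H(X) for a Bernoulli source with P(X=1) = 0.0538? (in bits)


H = -p*log2(p) - (1-p)*log2(1-p). -0.0538*log2(0.0538) = 0.226834; -0.9462*log2(0.9462) = 0.075491. H = 0.226834 + 0.075491 = 0.3023

0.3023 bits


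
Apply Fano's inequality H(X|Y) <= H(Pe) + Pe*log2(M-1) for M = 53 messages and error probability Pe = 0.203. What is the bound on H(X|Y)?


H(Pe) = -Pe*log2(Pe) - (1-Pe)*log2(1-Pe) = -0.203*log2(0.203) - 0.797*log2(0.797) = 0.466991 + 0.260897 = 0.7279. Pe*log2(M-1) = 0.203*log2(52) = 1.157189. Bound = H(Pe) + Pe*log2(M-1) = 0.466991 + 0.260897 + 1.157189 = 1.8851

1.8851 bits


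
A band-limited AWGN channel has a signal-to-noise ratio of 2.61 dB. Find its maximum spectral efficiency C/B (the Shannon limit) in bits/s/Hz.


SNR_linear = 10^(2.61/10) = 1.8239; C/B = log2(1 + SNR_linear) = log2(1 + 1.8239) = 1.4977

1.4977 bits/s/Hz


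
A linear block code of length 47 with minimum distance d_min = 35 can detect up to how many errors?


Detection capability = d_min - 1 = 35 - 1 = 34

34 errors


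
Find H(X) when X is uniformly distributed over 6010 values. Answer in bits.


H = log2(n) = log2(6010) = 12.5531

12.5531 bits


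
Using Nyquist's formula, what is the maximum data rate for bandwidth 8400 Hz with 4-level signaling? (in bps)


Rate = 2 * B * log2(M) = 2 * 8400 * 2.0 = 33600.0

33600.0 bps


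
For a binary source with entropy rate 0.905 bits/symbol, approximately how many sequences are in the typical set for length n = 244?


log2|A_typical| = nH = 244 * 0.905 = 220.82, so |A_typical| ~ 2^220.82 = 2.975e+66

2.975e+66


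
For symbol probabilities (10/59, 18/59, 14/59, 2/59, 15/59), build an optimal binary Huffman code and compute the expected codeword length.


Huffman construction (repeatedly merge the two least-probable nodes; each merge adds 1 bit to every symbol beneath it): 2/59 + 10/59 = 12/59; 12/59 + 14/59 = 26/59; 15/59 + 18/59 = 33/59; 26/59 + 33/59 = 1. Resulting codeword lengths (in the order the probabilities were given): (3, 2, 2, 3, 2). L_avg = sum(p_i * l_i) = 10/59*3 + 18/59*2 + 14/59*2 + 2/59*3 + 15/59*2 = 130/59 = 2.2034

2.2034 bits


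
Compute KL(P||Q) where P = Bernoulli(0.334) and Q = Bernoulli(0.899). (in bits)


KL = p*log2(p/q) + (1-p)*log2((1-p)/(1-q)) = 0.334*log2(0.334/0.899) + 0.666*log2(0.666/0.101) = 1.3352

1.3352 bits


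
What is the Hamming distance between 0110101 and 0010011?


Count differing positions: . ^ . . ^ ^ . = 3 differences

3


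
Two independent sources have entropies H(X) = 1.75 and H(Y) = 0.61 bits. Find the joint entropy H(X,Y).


For independent variables, H(X,Y) = H(X) + H(Y) = 1.75 + 0.61 = 2.36

2.36 bits


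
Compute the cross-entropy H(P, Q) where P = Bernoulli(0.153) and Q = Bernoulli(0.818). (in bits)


H(P,Q) = -p*log2(q) - (1-p)*log2(1-q). -0.153*log2(0.818) = 0.044344; -0.847*log2(0.182) = 2.081917. H(P,Q) = 0.044344 + 2.081917 = 2.1263

2.1263 bits


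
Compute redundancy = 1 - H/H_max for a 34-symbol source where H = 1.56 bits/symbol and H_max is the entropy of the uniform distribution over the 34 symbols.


H_max = log2(K) = log2(34) = 5.0875 bits/symbol. Redundancy = 1 - H/H_max = 1 - 1.56/5.0875 = 1 - 0.3066 = 0.6934

0.6934


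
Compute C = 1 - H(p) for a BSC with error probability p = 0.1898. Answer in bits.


H(p) = -p*log2(p) - (1-p)*log2(1-p) = -0.1898*log2(0.1898) - 0.8102*log2(0.8102) = 0.455036 + 0.246017 = 0.7011. C = 1 - H(p) = 1 - 0.7011 = 0.2989

0.2989 bits


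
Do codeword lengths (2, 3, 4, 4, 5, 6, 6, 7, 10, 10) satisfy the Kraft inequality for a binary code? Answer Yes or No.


Kraft sum = sum(2^(-l_i)) = 0.5723, need <= 1. Result: satisfied (a binary prefix-free code with these lengths exists)

Yes


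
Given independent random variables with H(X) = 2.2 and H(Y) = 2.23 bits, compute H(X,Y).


For independent variables, H(X,Y) = H(X) + H(Y) = 2.2 + 2.23 = 4.43

4.43 bits


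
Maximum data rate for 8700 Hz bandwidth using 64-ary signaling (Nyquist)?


Rate = 2 * B * log2(M) = 2 * 8700 * 6.0 = 104400.0

104400.0 bps


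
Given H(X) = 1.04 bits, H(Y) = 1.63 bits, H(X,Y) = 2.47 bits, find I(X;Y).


I(X;Y) = H(X) + H(Y) - H(X,Y) = 1.04 + 1.63 - 2.47 = 0.2

0.2 bits


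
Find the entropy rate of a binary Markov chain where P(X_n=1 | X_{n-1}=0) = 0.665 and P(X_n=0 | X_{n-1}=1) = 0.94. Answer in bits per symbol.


Stationary distribution: pi_0 = p10/(p01+p10) = 0.5857, pi_1 = 0.4143. Entropy rate H' = pi_0*H(p01) + pi_1*H(p10) = 0.5857*0.92 + 0.4143*0.3274 = 0.6745

0.6745 bits/symbol


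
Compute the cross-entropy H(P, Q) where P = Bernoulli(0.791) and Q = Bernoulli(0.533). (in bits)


H(P,Q) = -p*log2(q) - (1-p)*log2(1-q). -0.791*log2(0.533) = 0.718064; -0.209*log2(0.467) = 0.229588. H(P,Q) = 0.718064 + 0.229588 = 0.9477

0.9477 bits


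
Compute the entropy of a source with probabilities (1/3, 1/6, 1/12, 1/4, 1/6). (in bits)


H = -sum(p_i * log2(p_i)). Terms: -(1/3)*log2(1/3) = 0.528321; -(1/6)*log2(1/6) = 0.430827; -(1/12)*log2(1/12) = 0.298747; -(1/4)*log2(1/4) = 0.500000; -(1/6)*log2(1/6) = 0.430827. H = 0.528321 + 0.430827 + 0.298747 + 0.500000 + 0.430827 = 2.1887

2.1887 bits


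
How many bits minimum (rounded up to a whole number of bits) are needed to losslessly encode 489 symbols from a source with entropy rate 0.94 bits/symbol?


Minimum bits >= n * H = 489 * 0.94 = 459.66, rounded up to a whole number of bits = 460

460 bits


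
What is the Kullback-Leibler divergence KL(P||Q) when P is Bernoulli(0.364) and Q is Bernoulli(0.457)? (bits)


KL = p*log2(p/q) + (1-p)*log2((1-p)/(1-q)) = 0.364*log2(0.364/0.457) + 0.636*log2(0.636/0.543) = 0.0256

0.0256 bits


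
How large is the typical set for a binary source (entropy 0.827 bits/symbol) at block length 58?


log2|A_typical| = nH = 58 * 0.827 = 47.966, so |A_typical| ~ 2^47.966 = 2.749e+14

2.749e+14


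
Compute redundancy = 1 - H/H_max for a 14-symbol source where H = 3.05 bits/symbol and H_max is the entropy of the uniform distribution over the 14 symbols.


H_max = log2(K) = log2(14) = 3.8074 bits/symbol. Redundancy = 1 - H/H_max = 1 - 3.05/3.8074 = 1 - 0.8011 = 0.1989

0.1989


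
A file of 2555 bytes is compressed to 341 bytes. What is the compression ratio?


Ratio = original / compressed = 2555 / 341 = 7.4927

7.4927


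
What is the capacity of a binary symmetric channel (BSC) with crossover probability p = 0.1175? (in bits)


H(p) = -p*log2(p) - (1-p)*log2(1-p) = -0.1175*log2(0.1175) - 0.8825*log2(0.8825) = 0.362989 + 0.159143 = 0.5221. C = 1 - H(p) = 1 - 0.5221 = 0.4779

0.4779 bits


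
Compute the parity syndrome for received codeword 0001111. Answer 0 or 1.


Syndrome = XOR of all bits = 0 XOR 0 XOR 0 XOR 1 XOR 1 XOR 1 XOR 1 = 0

0


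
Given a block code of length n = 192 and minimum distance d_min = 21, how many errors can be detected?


Detection capability = d_min - 1 = 21 - 1 = 20

20 errors


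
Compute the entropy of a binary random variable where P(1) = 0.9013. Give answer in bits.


H = -p*log2(p) - (1-p)*log2(1-p). -0.9013*log2(0.9013) = 0.135124; -0.0987*log2(0.0987) = 0.329738. H = 0.135124 + 0.329738 = 0.4649

0.4649 bits


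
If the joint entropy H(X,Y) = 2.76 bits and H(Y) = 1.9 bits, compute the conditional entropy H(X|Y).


H(X|Y) = H(X,Y) - H(Y) = 2.76 - 1.9 = 0.86

0.86 bits


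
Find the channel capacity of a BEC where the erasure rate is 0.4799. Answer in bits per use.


C = 1 - epsilon = 1 - 0.4799 = 0.5201

0.5201 bits


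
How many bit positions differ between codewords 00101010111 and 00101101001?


Count differing positions: . . . . . ^ ^ ^ ^ ^ . = 5 differences

5


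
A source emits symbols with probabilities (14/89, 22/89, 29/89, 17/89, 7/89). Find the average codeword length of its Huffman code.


Huffman construction (repeatedly merge the two least-probable nodes; each merge adds 1 bit to every symbol beneath it): 7/89 + 14/89 = 21/89; 17/89 + 21/89 = 38/89; 22/89 + 29/89 = 51/89; 38/89 + 51/89 = 1. Resulting codeword lengths (in the order the probabilities were given): (3, 2, 2, 2, 3). L_avg = sum(p_i * l_i) = 14/89*3 + 22/89*2 + 29/89*2 + 17/89*2 + 7/89*3 = 199/89 = 2.236

2.236 bits


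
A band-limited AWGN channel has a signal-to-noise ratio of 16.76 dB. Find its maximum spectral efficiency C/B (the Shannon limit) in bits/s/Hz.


SNR_linear = 10^(16.76/10) = 47.4242; C/B = log2(1 + SNR_linear) = log2(1 + 47.4242) = 5.5977

5.5977 bits/s/Hz


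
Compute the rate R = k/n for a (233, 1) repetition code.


Rate = k/n = 1/233

1/233


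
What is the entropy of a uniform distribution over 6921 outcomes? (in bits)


H = log2(n) = log2(6921) = 12.7568

12.7568 bits


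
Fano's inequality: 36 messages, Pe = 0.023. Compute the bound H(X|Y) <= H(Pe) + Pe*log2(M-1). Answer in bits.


H(Pe) = -Pe*log2(Pe) - (1-Pe)*log2(1-Pe) = -0.023*log2(0.023) - 0.977*log2(0.977) = 0.125171 + 0.032797 = 0.158. Pe*log2(M-1) = 0.023*log2(35) = 0.117974. Bound = H(Pe) + Pe*log2(M-1) = 0.125171 + 0.032797 + 0.117974 = 0.2759

0.2759 bits


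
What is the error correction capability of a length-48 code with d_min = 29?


Correction capability = floor((d-1)/2) = floor((29-1)/2) = 14

14 errors


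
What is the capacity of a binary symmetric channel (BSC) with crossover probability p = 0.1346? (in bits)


H(p) = -p*log2(p) - (1-p)*log2(1-p) = -0.1346*log2(0.1346) - 0.8654*log2(0.8654) = 0.389431 + 0.180489 = 0.5699. C = 1 - H(p) = 1 - 0.5699 = 0.4301

0.4301 bits


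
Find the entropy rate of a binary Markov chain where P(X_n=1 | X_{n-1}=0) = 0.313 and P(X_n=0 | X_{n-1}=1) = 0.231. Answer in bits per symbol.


Stationary distribution: pi_0 = p10/(p01+p10) = 0.4246, pi_1 = 0.5754. Entropy rate H' = pi_0*H(p01) + pi_1*H(p10) = 0.4246*0.8966 + 0.5754*0.7798 = 0.8294

0.8294 bits/symbol


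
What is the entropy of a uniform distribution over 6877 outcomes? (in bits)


H = log2(n) = log2(6877) = 12.7476

12.7476 bits


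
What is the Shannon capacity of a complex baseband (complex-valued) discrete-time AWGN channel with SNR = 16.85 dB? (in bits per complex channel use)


SNR_linear = 10^(16.85/10) = 48.4172; C = log2(1 + SNR_linear) = log2(1 + 48.4172) = 5.6269

5.6269 bits/channel use


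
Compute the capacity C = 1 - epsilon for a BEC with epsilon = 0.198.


C = 1 - epsilon = 1 - 0.198 = 0.802

0.802 bits


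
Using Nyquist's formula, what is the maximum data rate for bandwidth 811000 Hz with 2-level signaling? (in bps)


Rate = 2 * B * log2(M) = 2 * 811000 * 1.0 = 1622000.0

1622000.0 bps


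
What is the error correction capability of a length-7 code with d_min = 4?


Correction capability = floor((d-1)/2) = floor((4-1)/2) = 1

1 errors


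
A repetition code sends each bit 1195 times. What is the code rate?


Rate = k/n = 1/1195

1/1195


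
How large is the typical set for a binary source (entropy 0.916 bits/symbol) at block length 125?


log2|A_typical| = nH = 125 * 0.916 = 114.5, so |A_typical| ~ 2^114.5 = 2.937e+34

2.937e+34


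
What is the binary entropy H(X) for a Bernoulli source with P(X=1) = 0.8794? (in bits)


H = -p*log2(p) - (1-p)*log2(1-p). -0.8794*log2(0.8794) = 0.163048; -0.1206*log2(0.1206) = 0.368035. H = 0.163048 + 0.368035 = 0.5311

0.5311 bits


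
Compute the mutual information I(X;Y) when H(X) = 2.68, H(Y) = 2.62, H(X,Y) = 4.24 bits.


I(X;Y) = H(X) + H(Y) - H(X,Y) = 2.68 + 2.62 - 4.24 = 1.06

1.06 bits


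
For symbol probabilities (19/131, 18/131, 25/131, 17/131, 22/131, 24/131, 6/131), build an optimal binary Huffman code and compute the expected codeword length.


Huffman construction (repeatedly merge the two least-probable nodes; each merge adds 1 bit to every symbol beneath it): 6/131 + 17/131 = 23/131; 18/131 + 19/131 = 37/131; 22/131 + 23/131 = 45/131; 24/131 + 25/131 = 49/131; 37/131 + 45/131 = 82/131; 49/131 + 82/131 = 1. Resulting codeword lengths (in the order the probabilities were given): (3, 3, 2, 4, 3, 2, 4). L_avg = sum(p_i * l_i) = 19/131*3 + 18/131*3 + 25/131*2 + 17/131*4 + 22/131*3 + 24/131*2 + 6/131*4 = 367/131 = 2.8015

2.8015 bits


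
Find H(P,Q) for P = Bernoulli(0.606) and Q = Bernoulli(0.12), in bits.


H(P,Q) = -p*log2(q) - (1-p)*log2(1-q). -0.606*log2(0.12) = 1.853690; -0.394*log2(0.88) = 0.072663. H(P,Q) = 1.853690 + 0.072663 = 1.9264

1.9264 bits


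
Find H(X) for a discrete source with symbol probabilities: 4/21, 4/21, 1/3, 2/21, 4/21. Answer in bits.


H = -sum(p_i * log2(p_i)). Terms: -(4/21)*log2(4/21) = 0.455680; -(4/21)*log2(4/21) = 0.455680; -(1/3)*log2(1/3) = 0.528321; -(2/21)*log2(2/21) = 0.323078; -(4/21)*log2(4/21) = 0.455680. H = 0.455680 + 0.455680 + 0.528321 + 0.323078 + 0.455680 = 2.2184

2.2184 bits


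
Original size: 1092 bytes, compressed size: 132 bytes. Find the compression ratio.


Ratio = original / compressed = 1092 / 132 = 8.2727

8.2727


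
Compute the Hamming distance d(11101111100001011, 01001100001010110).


Count differing positions: ^ . ^ . . . ^ ^ ^ . ^ . ^ ^ ^ . ^ = 10 differences

10


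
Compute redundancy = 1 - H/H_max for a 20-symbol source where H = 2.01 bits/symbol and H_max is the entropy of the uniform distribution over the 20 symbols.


H_max = log2(K) = log2(20) = 4.3219 bits/symbol. Redundancy = 1 - H/H_max = 1 - 2.01/4.3219 = 1 - 0.4651 = 0.5349

0.5349


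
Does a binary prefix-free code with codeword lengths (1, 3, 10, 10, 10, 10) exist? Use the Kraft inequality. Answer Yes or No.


Kraft sum = sum(2^(-l_i)) = 0.6289, need <= 1. Result: satisfied (a binary prefix-free code with these lengths exists)

Yes


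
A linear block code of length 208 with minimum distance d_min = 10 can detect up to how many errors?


Detection capability = d_min - 1 = 10 - 1 = 9

9 errors


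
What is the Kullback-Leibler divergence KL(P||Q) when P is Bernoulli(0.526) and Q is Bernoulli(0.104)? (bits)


KL = p*log2(p/q) + (1-p)*log2((1-p)/(1-q)) = 0.526*log2(0.526/0.104) + 0.474*log2(0.474/0.896) = 0.7946

0.7946 bits


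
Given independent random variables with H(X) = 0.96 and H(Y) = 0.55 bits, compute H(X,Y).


For independent variables, H(X,Y) = H(X) + H(Y) = 0.96 + 0.55 = 1.51

1.51 bits


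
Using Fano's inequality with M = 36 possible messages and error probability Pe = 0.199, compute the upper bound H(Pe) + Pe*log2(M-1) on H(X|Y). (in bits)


H(Pe) = -Pe*log2(Pe) - (1-Pe)*log2(1-Pe) = -0.199*log2(0.199) - 0.801*log2(0.801) = 0.463503 + 0.256421 = 0.7199. Pe*log2(M-1) = 0.199*log2(35) = 1.020727. Bound = H(Pe) + Pe*log2(M-1) = 0.463503 + 0.256421 + 1.020727 = 1.7407

1.7407 bits


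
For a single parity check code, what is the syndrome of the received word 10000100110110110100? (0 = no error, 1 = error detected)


Syndrome = XOR of all bits = 1 XOR 0 XOR 0 XOR 0 XOR 0 XOR 1 XOR 0 XOR 0 XOR 1 XOR 1 XOR 0 XOR 1 XOR 1 XOR 0 XOR 1 XOR 1 XOR 0 XOR 1 XOR 0 XOR 0 = 1

1


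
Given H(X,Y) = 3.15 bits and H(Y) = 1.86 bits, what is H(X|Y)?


H(X|Y) = H(X,Y) - H(Y) = 3.15 - 1.86 = 1.29

1.29 bits


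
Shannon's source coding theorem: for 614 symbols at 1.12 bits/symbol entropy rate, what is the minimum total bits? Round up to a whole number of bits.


Minimum bits >= n * H = 614 * 1.12 = 687.68, rounded up to a whole number of bits = 688

688 bits


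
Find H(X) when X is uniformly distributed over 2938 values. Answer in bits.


H = log2(n) = log2(2938) = 11.5206

11.5206 bits


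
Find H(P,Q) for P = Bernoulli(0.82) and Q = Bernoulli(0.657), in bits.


H(P,Q) = -p*log2(q) - (1-p)*log2(1-q). -0.82*log2(0.657) = 0.496948; -0.18*log2(0.343) = 0.277870. H(P,Q) = 0.496948 + 0.277870 = 0.7748

0.7748 bits


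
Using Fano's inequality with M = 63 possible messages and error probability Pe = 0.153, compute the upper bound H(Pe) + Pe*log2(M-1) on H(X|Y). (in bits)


H(Pe) = -Pe*log2(Pe) - (1-Pe)*log2(1-Pe) = -0.153*log2(0.153) - 0.847*log2(0.847) = 0.414385 + 0.202913 = 0.6173. Pe*log2(M-1) = 0.153*log2(62) = 0.910992. Bound = H(Pe) + Pe*log2(M-1) = 0.414385 + 0.202913 + 0.910992 = 1.5283

1.5283 bits


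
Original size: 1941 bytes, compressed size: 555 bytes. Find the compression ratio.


Ratio = original / compressed = 1941 / 555 = 3.4973

3.4973


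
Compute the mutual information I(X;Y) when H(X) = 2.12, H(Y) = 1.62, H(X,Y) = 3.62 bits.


I(X;Y) = H(X) + H(Y) - H(X,Y) = 2.12 + 1.62 - 3.62 = 0.12

0.12 bits


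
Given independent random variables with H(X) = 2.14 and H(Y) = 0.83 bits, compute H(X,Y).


For independent variables, H(X,Y) = H(X) + H(Y) = 2.14 + 0.83 = 2.97

2.97 bits


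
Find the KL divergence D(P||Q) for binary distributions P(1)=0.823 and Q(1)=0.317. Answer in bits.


KL = p*log2(p/q) + (1-p)*log2((1-p)/(1-q)) = 0.823*log2(0.823/0.317) + 0.177*log2(0.177/0.683) = 0.788

0.788 bits


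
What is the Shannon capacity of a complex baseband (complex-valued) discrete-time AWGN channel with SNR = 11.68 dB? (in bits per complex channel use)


SNR_linear = 10^(11.68/10) = 14.7231; C = log2(1 + SNR_linear) = log2(1 + 14.7231) = 3.9748

3.9748 bits/channel use


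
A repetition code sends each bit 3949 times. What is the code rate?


Rate = k/n = 1/3949

1/3949


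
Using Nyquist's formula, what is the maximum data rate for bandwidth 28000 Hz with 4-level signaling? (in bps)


Rate = 2 * B * log2(M) = 2 * 28000 * 2.0 = 112000.0

112000.0 bps


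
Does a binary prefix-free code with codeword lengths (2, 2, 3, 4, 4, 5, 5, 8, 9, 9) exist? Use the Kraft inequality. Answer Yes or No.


Kraft sum = sum(2^(-l_i)) = 0.8203, need <= 1. Result: satisfied (a binary prefix-free code with these lengths exists)

Yes


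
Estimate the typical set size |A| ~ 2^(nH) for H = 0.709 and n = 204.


log2|A_typical| = nH = 204 * 0.709 = 144.636, so |A_typical| ~ 2^144.636 = 3.466e+43

3.466e+43


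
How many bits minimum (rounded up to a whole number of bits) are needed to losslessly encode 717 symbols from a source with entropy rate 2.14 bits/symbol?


Minimum bits >= n * H = 717 * 2.14 = 1534.38, rounded up to a whole number of bits = 1535

1535 bits


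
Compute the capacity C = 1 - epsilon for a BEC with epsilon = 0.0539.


C = 1 - epsilon = 1 - 0.0539 = 0.9461

0.9461 bits


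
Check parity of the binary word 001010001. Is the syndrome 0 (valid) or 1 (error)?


Syndrome = XOR of all bits = 0 XOR 0 XOR 1 XOR 0 XOR 1 XOR 0 XOR 0 XOR 0 XOR 1 = 1

1


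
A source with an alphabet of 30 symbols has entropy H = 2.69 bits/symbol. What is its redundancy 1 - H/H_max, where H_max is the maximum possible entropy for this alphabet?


H_max = log2(K) = log2(30) = 4.9069 bits/symbol. Redundancy = 1 - H/H_max = 1 - 2.69/4.9069 = 1 - 0.5482 = 0.4518

0.4518


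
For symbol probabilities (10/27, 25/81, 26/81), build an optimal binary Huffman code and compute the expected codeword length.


Huffman construction (repeatedly merge the two least-probable nodes; each merge adds 1 bit to every symbol beneath it): 25/81 + 26/81 = 17/27; 10/27 + 17/27 = 1. Resulting codeword lengths (in the order the probabilities were given): (1, 2, 2). L_avg = sum(p_i * l_i) = 10/27*1 + 25/81*2 + 26/81*2 = 44/27 = 1.6296

1.6296 bits


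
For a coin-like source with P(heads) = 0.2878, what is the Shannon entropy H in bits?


H = -p*log2(p) - (1-p)*log2(1-p). -0.2878*log2(0.2878) = 0.517137; -0.7122*log2(0.7122) = 0.348726. H = 0.517137 + 0.348726 = 0.8659

0.8659 bits


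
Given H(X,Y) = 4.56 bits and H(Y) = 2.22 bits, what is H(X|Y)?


H(X|Y) = H(X,Y) - H(Y) = 4.56 - 2.22 = 2.34

2.34 bits


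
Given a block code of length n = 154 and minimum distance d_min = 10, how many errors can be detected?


Detection capability = d_min - 1 = 10 - 1 = 9

9 errors


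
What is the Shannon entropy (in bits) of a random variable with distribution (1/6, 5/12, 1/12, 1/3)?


H = -sum(p_i * log2(p_i)). Terms: -(1/6)*log2(1/6) = 0.430827; -(5/12)*log2(5/12) = 0.526264; -(1/12)*log2(1/12) = 0.298747; -(1/3)*log2(1/3) = 0.528321. H = 0.430827 + 0.526264 + 0.298747 + 0.528321 = 1.7842

1.7842 bits


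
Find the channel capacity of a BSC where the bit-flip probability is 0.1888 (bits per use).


H(p) = -p*log2(p) - (1-p)*log2(1-p) = -0.1888*log2(0.1888) - 0.8112*log2(0.8112) = 0.454077 + 0.244877 = 0.699. C = 1 - H(p) = 1 - 0.699 = 0.301

0.301 bits


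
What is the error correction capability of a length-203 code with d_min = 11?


Correction capability = floor((d-1)/2) = floor((11-1)/2) = 5

5 errors


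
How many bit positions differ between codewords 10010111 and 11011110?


Count differing positions: . ^ . . ^ . . ^ = 3 differences

3


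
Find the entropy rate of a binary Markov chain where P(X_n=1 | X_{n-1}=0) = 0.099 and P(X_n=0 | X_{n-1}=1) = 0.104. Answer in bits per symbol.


Stationary distribution: pi_0 = p10/(p01+p10) = 0.5123, pi_1 = 0.4877. Entropy rate H' = pi_0*H(p01) + pi_1*H(p10) = 0.5123*0.4658 + 0.4877*0.4815 = 0.4735

0.4735 bits/symbol


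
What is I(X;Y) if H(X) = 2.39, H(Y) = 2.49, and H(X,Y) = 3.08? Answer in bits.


I(X;Y) = H(X) + H(Y) - H(X,Y) = 2.39 + 2.49 - 3.08 = 1.8

1.8 bits


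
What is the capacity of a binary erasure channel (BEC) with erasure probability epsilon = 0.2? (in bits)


C = 1 - epsilon = 1 - 0.2 = 0.8

0.8 bits


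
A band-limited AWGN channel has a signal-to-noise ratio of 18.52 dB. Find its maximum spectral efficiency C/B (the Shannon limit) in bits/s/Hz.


SNR_linear = 10^(18.52/10) = 71.1214; C/B = log2(1 + SNR_linear) = log2(1 + 71.1214) = 6.1724

6.1724 bits/s/Hz


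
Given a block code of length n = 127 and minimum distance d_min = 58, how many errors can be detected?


Detection capability = d_min - 1 = 58 - 1 = 57

57 errors


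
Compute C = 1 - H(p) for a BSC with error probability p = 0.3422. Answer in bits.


H(p) = -p*log2(p) - (1-p)*log2(1-p) = -0.3422*log2(0.3422) - 0.6578*log2(0.6578) = 0.529414 + 0.397495 = 0.9269. C = 1 - H(p) = 1 - 0.9269 = 0.0731

0.0731 bits


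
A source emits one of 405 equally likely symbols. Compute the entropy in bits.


H = log2(n) = log2(405) = 8.6618

8.6618 bits


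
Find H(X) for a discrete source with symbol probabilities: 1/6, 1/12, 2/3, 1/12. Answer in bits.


H = -sum(p_i * log2(p_i)). Terms: -(1/6)*log2(1/6) = 0.430827; -(1/12)*log2(1/12) = 0.298747; -(2/3)*log2(2/3) = 0.389975; -(1/12)*log2(1/12) = 0.298747. H = 0.430827 + 0.298747 + 0.389975 + 0.298747 = 1.4183

1.4183 bits


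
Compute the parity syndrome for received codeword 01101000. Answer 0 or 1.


Syndrome = XOR of all bits = 0 XOR 1 XOR 1 XOR 0 XOR 1 XOR 0 XOR 0 XOR 0 = 1

1


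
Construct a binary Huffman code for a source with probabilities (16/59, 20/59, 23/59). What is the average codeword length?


Huffman construction (repeatedly merge the two least-probable nodes; each merge adds 1 bit to every symbol beneath it): 16/59 + 20/59 = 36/59; 23/59 + 36/59 = 1. Resulting codeword lengths (in the order the probabilities were given): (2, 2, 1). L_avg = sum(p_i * l_i) = 16/59*2 + 20/59*2 + 23/59*1 = 95/59 = 1.6102

1.6102 bits


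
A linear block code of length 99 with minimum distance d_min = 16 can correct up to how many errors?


Correction capability = floor((d-1)/2) = floor((16-1)/2) = 7

7 errors


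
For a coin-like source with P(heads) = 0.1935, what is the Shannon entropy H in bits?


H = -p*log2(p) - (1-p)*log2(1-p). -0.1935*log2(0.1935) = 0.458517; -0.8065*log2(0.8065) = 0.250219. H = 0.458517 + 0.250219 = 0.7087

0.7087 bits


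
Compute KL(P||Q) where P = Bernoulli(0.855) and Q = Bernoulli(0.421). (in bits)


KL = p*log2(p/q) + (1-p)*log2((1-p)/(1-q)) = 0.855*log2(0.855/0.421) + 0.145*log2(0.145/0.579) = 0.5843

0.5843 bits


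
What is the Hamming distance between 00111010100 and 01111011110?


Count differing positions: . ^ . . . . . ^ . ^ . = 3 differences

3


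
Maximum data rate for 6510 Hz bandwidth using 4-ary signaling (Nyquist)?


Rate = 2 * B * log2(M) = 2 * 6510 * 2.0 = 26040.0

26040.0 bps


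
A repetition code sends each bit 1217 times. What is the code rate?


Rate = k/n = 1/1217

1/1217


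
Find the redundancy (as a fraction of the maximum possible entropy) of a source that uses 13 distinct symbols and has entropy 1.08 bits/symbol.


H_max = log2(K) = log2(13) = 3.7004 bits/symbol. Redundancy = 1 - H/H_max = 1 - 1.08/3.7004 = 1 - 0.2919 = 0.7081

0.7081


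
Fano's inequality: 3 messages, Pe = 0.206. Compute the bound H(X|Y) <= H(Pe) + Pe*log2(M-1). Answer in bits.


H(Pe) = -Pe*log2(Pe) - (1-Pe)*log2(1-Pe) = -0.206*log2(0.206) - 0.794*log2(0.794) = 0.469532 + 0.264235 = 0.7338. Pe*log2(M-1) = 0.206*log2(2) = 0.206000. Bound = H(Pe) + Pe*log2(M-1) = 0.469532 + 0.264235 + 0.206000 = 0.9398

0.9398 bits


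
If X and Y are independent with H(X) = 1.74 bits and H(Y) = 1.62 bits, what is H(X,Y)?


For independent variables, H(X,Y) = H(X) + H(Y) = 1.74 + 1.62 = 3.36

3.36 bits


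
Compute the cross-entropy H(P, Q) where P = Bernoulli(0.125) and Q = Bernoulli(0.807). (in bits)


H(P,Q) = -p*log2(q) - (1-p)*log2(1-q). -0.125*log2(0.807) = 0.038670; -0.875*log2(0.193) = 2.076661. H(P,Q) = 0.038670 + 2.076661 = 2.1153

2.1153 bits


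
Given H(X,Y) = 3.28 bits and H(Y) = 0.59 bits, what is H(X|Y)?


H(X|Y) = H(X,Y) - H(Y) = 3.28 - 0.59 = 2.69

2.69 bits


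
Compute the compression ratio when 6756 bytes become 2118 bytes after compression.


Ratio = original / compressed = 6756 / 2118 = 3.1898

3.1898


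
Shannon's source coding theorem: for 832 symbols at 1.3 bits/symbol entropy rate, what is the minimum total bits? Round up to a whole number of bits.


Minimum bits >= n * H = 832 * 1.3 = 1081.6, rounded up to a whole number of bits = 1082

1082 bits


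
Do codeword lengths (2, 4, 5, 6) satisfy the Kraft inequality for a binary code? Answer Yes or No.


Kraft sum = sum(2^(-l_i)) = 0.3594, need <= 1. Result: satisfied (a binary prefix-free code with these lengths exists)

Yes


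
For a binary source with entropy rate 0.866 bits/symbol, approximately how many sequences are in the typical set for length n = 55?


log2|A_typical| = nH = 55 * 0.866 = 47.63, so |A_typical| ~ 2^47.63 = 2.178e+14

2.178e+14


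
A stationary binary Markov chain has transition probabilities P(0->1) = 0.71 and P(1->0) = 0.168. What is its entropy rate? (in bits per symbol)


Stationary distribution: pi_0 = p10/(p01+p10) = 0.1913, pi_1 = 0.8087. Entropy rate H' = pi_0*H(p01) + pi_1*H(p10) = 0.1913*0.8687 + 0.8087*0.6531 = 0.6944

0.6944 bits/symbol


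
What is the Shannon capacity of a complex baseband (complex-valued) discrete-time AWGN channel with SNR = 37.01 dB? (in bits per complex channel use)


SNR_linear = 10^(37.01/10) = 5023.4259; C = log2(1 + SNR_linear) = log2(1 + 5023.4259) = 12.2947

12.2947 bits/channel use


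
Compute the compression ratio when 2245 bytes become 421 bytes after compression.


Ratio = original / compressed = 2245 / 421 = 5.3325

5.3325


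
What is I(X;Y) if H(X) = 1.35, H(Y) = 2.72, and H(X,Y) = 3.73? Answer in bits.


I(X;Y) = H(X) + H(Y) - H(X,Y) = 1.35 + 2.72 - 3.73 = 0.34

0.34 bits


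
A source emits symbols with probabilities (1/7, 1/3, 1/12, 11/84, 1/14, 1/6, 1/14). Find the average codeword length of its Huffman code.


Huffman construction (repeatedly merge the two least-probable nodes; each merge adds 1 bit to every symbol beneath it): 1/14 + 1/14 = 1/7; 1/12 + 11/84 = 3/14; 1/7 + 1/7 = 2/7; 1/6 + 3/14 = 8/21; 2/7 + 1/3 = 13/21; 8/21 + 13/21 = 1. Resulting codeword lengths (in the order the probabilities were given): (3, 2, 3, 3, 4, 2, 4). L_avg = sum(p_i * l_i) = 1/7*3 + 1/3*2 + 1/12*3 + 11/84*3 + 1/14*4 + 1/6*2 + 1/14*4 = 37/14 = 2.6429

2.6429 bits


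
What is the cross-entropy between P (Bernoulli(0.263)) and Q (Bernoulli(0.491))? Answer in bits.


H(P,Q) = -p*log2(q) - (1-p)*log2(1-q). -0.263*log2(0.491) = 0.269892; -0.737*log2(0.509) = 0.718031. H(P,Q) = 0.269892 + 0.718031 = 0.9879

0.9879 bits


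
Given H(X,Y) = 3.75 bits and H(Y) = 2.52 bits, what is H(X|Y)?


H(X|Y) = H(X,Y) - H(Y) = 3.75 - 2.52 = 1.23

1.23 bits


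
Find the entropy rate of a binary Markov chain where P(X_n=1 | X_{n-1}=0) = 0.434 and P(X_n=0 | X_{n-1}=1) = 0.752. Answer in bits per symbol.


Stationary distribution: pi_0 = p10/(p01+p10) = 0.6341, pi_1 = 0.3659. Entropy rate H' = pi_0*H(p01) + pi_1*H(p10) = 0.6341*0.9874 + 0.3659*0.8081 = 0.9218

0.9218 bits/symbol


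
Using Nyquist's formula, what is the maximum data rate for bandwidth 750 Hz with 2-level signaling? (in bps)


Rate = 2 * B * log2(M) = 2 * 750 * 1.0 = 1500.0

1500.0 bps


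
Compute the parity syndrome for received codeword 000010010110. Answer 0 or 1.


Syndrome = XOR of all bits = 0 XOR 0 XOR 0 XOR 0 XOR 1 XOR 0 XOR 0 XOR 1 XOR 0 XOR 1 XOR 1 XOR 0 = 0

0


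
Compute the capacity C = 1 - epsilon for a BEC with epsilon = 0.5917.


C = 1 - epsilon = 1 - 0.5917 = 0.4083

0.4083 bits


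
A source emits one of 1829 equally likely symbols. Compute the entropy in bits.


H = log2(n) = log2(1829) = 10.8368

10.8368 bits


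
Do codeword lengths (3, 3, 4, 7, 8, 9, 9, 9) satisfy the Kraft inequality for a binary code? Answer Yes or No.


Kraft sum = sum(2^(-l_i)) = 0.3301, need <= 1. Result: satisfied (a binary prefix-free code with these lengths exists)

Yes


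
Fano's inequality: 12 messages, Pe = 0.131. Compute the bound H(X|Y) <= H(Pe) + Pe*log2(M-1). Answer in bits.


H(Pe) = -Pe*log2(Pe) - (1-Pe)*log2(1-Pe) = -0.131*log2(0.131) - 0.869*log2(0.869) = 0.384139 + 0.176035 = 0.5602. Pe*log2(M-1) = 0.131*log2(11) = 0.453186. Bound = H(Pe) + Pe*log2(M-1) = 0.384139 + 0.176035 + 0.453186 = 1.0134

1.0134 bits


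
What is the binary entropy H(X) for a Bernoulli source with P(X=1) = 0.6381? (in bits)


H = -p*log2(p) - (1-p)*log2(1-p). -0.6381*log2(0.6381) = 0.413582; -0.3619*log2(0.3619) = 0.530667. H = 0.413582 + 0.530667 = 0.9442

0.9442 bits


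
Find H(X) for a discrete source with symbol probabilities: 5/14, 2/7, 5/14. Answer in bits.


H = -sum(p_i * log2(p_i)). Terms: -(5/14)*log2(5/14) = 0.530510; -(2/7)*log2(2/7) = 0.516387; -(5/14)*log2(5/14) = 0.530510. H = 0.530510 + 0.516387 + 0.530510 = 1.5774

1.5774 bits


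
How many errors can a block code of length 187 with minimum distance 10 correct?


Correction capability = floor((d-1)/2) = floor((10-1)/2) = 4

4 errors


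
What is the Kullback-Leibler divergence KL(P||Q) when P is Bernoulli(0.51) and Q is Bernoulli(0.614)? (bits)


KL = p*log2(p/q) + (1-p)*log2((1-p)/(1-q)) = 0.51*log2(0.51/0.614) + 0.49*log2(0.49/0.386) = 0.0321

0.0321 bits


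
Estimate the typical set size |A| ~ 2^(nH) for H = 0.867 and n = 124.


log2|A_typical| = nH = 124 * 0.867 = 107.508, so |A_typical| ~ 2^107.508 = 2.307e+32

2.307e+32


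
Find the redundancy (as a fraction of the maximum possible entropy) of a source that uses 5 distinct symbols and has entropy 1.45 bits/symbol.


H_max = log2(K) = log2(5) = 2.3219 bits/symbol. Redundancy = 1 - H/H_max = 1 - 1.45/2.3219 = 1 - 0.6245 = 0.3755

0.3755


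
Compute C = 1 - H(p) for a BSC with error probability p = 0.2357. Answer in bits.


H(p) = -p*log2(p) - (1-p)*log2(1-p) = -0.2357*log2(0.2357) - 0.7643*log2(0.7643) = 0.491429 + 0.296387 = 0.7878. C = 1 - H(p) = 1 - 0.7878 = 0.2122

0.2122 bits


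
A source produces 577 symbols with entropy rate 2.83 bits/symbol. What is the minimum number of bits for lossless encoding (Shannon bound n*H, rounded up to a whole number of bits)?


Minimum bits >= n * H = 577 * 2.83 = 1632.91, rounded up to a whole number of bits = 1633

1633 bits


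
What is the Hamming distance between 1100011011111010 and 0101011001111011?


Count differing positions: ^ . . ^ . . . . ^ . . . . . . ^ = 4 differences

4


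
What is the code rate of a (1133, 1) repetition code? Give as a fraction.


Rate = k/n = 1/1133

1/1133


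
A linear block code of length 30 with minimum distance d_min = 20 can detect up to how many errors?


Detection capability = d_min - 1 = 20 - 1 = 19

19 errors


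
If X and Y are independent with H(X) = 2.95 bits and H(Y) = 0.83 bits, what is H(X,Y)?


For independent variables, H(X,Y) = H(X) + H(Y) = 2.95 + 0.83 = 3.78

3.78 bits


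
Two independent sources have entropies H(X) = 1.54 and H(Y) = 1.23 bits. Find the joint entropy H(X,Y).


For independent variables, H(X,Y) = H(X) + H(Y) = 1.54 + 1.23 = 2.77

2.77 bits


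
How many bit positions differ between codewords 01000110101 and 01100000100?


Count differing positions: . . ^ . . ^ ^ . . . ^ = 4 differences

4


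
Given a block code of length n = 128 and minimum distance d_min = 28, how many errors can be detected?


Detection capability = d_min - 1 = 28 - 1 = 27

27 errors


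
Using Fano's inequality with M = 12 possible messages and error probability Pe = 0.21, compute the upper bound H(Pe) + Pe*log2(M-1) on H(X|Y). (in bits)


H(Pe) = -Pe*log2(Pe) - (1-Pe)*log2(1-Pe) = -0.21*log2(0.21) - 0.79*log2(0.79) = 0.472823 + 0.268660 = 0.7415. Pe*log2(M-1) = 0.21*log2(11) = 0.726481. Bound = H(Pe) + Pe*log2(M-1) = 0.472823 + 0.268660 + 0.726481 = 1.468

1.468 bits


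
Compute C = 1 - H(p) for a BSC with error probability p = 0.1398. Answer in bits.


H(p) = -p*log2(p) - (1-p)*log2(1-p) = -0.1398*log2(0.1398) - 0.8602*log2(0.8602) = 0.396831 + 0.186884 = 0.5837. C = 1 - H(p) = 1 - 0.5837 = 0.4163

0.4163 bits


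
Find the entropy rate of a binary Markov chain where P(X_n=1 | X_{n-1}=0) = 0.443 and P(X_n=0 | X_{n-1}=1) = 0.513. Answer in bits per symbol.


Stationary distribution: pi_0 = p10/(p01+p10) = 0.5366, pi_1 = 0.4634. Entropy rate H' = pi_0*H(p01) + pi_1*H(p10) = 0.5366*0.9906 + 0.4634*0.9995 = 0.9947

0.9947 bits/symbol


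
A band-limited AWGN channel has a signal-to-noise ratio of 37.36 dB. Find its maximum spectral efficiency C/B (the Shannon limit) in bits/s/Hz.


SNR_linear = 10^(37.36/10) = 5445.0265; C/B = log2(1 + SNR_linear) = log2(1 + 5445.0265) = 12.411

12.411 bits/s/Hz


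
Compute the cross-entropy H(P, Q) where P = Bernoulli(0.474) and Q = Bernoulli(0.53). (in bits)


H(P,Q) = -p*log2(q) - (1-p)*log2(1-q). -0.474*log2(0.53) = 0.434154; -0.526*log2(0.47) = 0.572955. H(P,Q) = 0.434154 + 0.572955 = 1.0071

1.0071 bits


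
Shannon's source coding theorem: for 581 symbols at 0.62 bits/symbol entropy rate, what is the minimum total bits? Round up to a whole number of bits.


Minimum bits >= n * H = 581 * 0.62 = 360.22, rounded up to a whole number of bits = 361

361 bits


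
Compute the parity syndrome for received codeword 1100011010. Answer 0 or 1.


Syndrome = XOR of all bits = 1 XOR 1 XOR 0 XOR 0 XOR 0 XOR 1 XOR 1 XOR 0 XOR 1 XOR 0 = 1

1


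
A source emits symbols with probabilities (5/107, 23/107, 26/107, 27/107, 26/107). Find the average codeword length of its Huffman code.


Huffman construction (repeatedly merge the two least-probable nodes; each merge adds 1 bit to every symbol beneath it): 5/107 + 23/107 = 28/107; 26/107 + 26/107 = 52/107; 27/107 + 28/107 = 55/107; 52/107 + 55/107 = 1. Resulting codeword lengths (in the order the probabilities were given): (3, 3, 2, 2, 2). L_avg = sum(p_i * l_i) = 5/107*3 + 23/107*3 + 26/107*2 + 27/107*2 + 26/107*2 = 242/107 = 2.2617

2.2617 bits
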